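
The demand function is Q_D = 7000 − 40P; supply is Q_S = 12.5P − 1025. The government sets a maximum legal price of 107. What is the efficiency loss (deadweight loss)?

In inverse form: demand P = 175 − 0.025Q, supply P = 82 + 0.08Q.
Competitive equilibrium: 175 − 0.025Q = 82 + 0.08Q → Q* = 885.7143, P* = 152.8571.
At the ceiling P = 107, quantity supplied = (107 − 82)/0.08 = 312.5.
Willingness to pay at Q' = 312.5: 175 − 0.025·312.5 = 167.1875.
ΔQ = 885.7143 − 312.5 = 573.2143; wedge = 167.1875 − 107 = 60.1875.
Deadweight loss = ½ × 573.2143 × 60.1875 = 17250.17.

17250.17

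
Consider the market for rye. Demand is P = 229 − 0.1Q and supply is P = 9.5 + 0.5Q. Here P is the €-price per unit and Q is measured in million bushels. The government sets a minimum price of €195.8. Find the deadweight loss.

€343.41 million

Competitive equilibrium: 229 − 0.1Q = 9.5 + 0.5Q → Q* = 365.8333, P* = 192.4167.
At the floor P = 195.8, quantity demanded = (229 − 195.8)/0.1 = 332.
Sellers' marginal cost at Q' = 332: 9.5 + 0.5·332 = 175.5.
ΔQ = 365.8333 − 332 = 33.8333; wedge = 195.8 − 175.5 = 20.3.
Welfare loss = ½ × 33.8333 × 20.3 = €343.41 million.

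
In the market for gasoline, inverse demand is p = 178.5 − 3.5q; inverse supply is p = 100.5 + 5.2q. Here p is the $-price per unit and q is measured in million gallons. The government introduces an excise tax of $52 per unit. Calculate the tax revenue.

$155.40 million

Competitive equilibrium: 178.5 − 3.5q = 100.5 + 5.2q → q* = 8.9655, p* = 147.1207.
With the tax, the buyer price exceeds the seller price by 52: (178.5 − 3.5q) − (100.5 + 5.2q) = 52 → q' = 2.9885.
Tax revenue = 52 × 2.9885 = $155.40 million.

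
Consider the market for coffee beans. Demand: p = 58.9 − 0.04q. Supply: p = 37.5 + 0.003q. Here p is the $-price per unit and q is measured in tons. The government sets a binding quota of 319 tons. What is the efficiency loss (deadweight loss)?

Competitive equilibrium: 58.9 − 0.04q = 37.5 + 0.003q → q* = 497.6744, p* = 38.993.
At q = 319: demand price = 58.9 − 0.04·319 = 46.14; supply price = 37.5 + 0.003·319 = 38.457.
Δq = 497.6744 − 319 = 178.6744; wedge = 46.14 − 38.457 = 7.683.
Welfare loss = ½ × 178.6744 × 7.683 = $686.38.

$686.38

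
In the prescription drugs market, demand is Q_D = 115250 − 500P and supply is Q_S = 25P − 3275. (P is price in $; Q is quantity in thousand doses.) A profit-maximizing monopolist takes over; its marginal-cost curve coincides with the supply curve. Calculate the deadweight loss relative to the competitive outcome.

In inverse form: demand P = 230.5 − 0.002Q, supply P = 131 + 0.04Q.
Competitive equilibrium: 230.5 − 0.002Q = 131 + 0.04Q → Q* = 2369.04762, P* = 225.7619.
Marginal revenue: MR = 230.5 − 0.004Q. Set MR = MC: 230.5 − 0.004Q = 131 + 0.04Q → Q_m = 2261.36364.
Price P_m = 230.5 − 0.002·2261.36364 = 225.97727; MC(Q_m) = 131 + 0.04·2261.36364 = 221.45455.
Competitive Q* = 2369.04762, so ΔQ = 107.68398; wedge = 225.97727 − 221.45455 = 4.52272.
Welfare loss = ½ × 107.68398 × 4.52272 = $243.51 thousand.

$243.51 thousand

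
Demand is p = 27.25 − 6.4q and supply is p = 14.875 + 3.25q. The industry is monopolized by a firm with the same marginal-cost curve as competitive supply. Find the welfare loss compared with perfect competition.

Competitive equilibrium: 27.25 − 6.4q = 14.875 + 3.25q → q* = 1.2824, p* = 19.0427.
Marginal revenue: MR = 27.25 − 12.8q. Set MR = MC: 27.25 − 12.8q = 14.875 + 3.25q → q_m = 0.771.
Price p_m = 27.25 − 6.4·0.771 = 22.3156; MC(q_m) = 14.875 + 3.25·0.771 = 17.3808.
Competitive q* = 1.2824, so Δq = 0.5114; wedge = 22.3156 − 17.3808 = 4.9348.
Welfare loss = ½ × 0.5114 × 4.9348 = 1.26.

1.26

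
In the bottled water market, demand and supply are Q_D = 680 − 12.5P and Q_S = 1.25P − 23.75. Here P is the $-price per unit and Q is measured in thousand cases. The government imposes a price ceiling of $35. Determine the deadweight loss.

$180.02 thousand

In inverse form: demand P = 54.4 − 0.08Q, supply P = 19 + 0.8Q.
Competitive equilibrium: 54.4 − 0.08Q = 19 + 0.8Q → Q* = 40.2273, P* = 51.1818.
At the ceiling P = 35, quantity supplied = (35 − 19)/0.8 = 20.
Willingness to pay at Q' = 20: 54.4 − 0.08·20 = 52.8.
ΔQ = 40.2273 − 20 = 20.2273; wedge = 52.8 − 35 = 17.8.
Welfare loss = ½ × 20.2273 × 17.8 = $180.02 thousand.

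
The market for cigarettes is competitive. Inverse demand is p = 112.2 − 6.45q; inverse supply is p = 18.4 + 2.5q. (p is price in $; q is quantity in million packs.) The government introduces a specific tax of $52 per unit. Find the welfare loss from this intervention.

Competitive equilibrium: 112.2 − 6.45q = 18.4 + 2.5q → q* = 10.4804, p* = 44.6011.
With the tax, the buyer price exceeds the seller price by 52: (112.2 − 6.45q) − (18.4 + 2.5q) = 52 → q' = 4.6704.
Δq = 10.4804 − 4.6704 = 5.81; the wedge equals the tax, 52.
The triangle = ½ × 5.81 × 52 = $151.06 million.

$151.06 million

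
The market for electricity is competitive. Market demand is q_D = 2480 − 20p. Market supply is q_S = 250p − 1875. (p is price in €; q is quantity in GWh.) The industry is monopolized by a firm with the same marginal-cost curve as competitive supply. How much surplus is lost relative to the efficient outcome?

€29047.01

In inverse form: demand p = 124 − 0.05q, supply p = 7.5 + 0.004q.
Competitive equilibrium: 124 − 0.05q = 7.5 + 0.004q → q* = 2157.40741, p* = 16.12963.
Marginal revenue: MR = 124 − 0.1q. Set MR = MC: 124 − 0.1q = 7.5 + 0.004q → q_m = 1120.19231.
Price p_m = 124 − 0.05·1120.19231 = 67.99038; MC(q_m) = 7.5 + 0.004·1120.19231 = 11.98077.
Competitive q* = 2157.40741, so Δq = 1037.2151; wedge = 67.99038 − 11.98077 = 56.00961.
The triangle = ½ × 1037.2151 × 56.00961 = €29047.01.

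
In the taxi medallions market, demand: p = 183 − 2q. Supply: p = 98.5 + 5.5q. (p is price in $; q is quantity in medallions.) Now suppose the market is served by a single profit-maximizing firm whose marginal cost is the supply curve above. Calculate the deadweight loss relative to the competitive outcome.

Competitive equilibrium: 183 − 2q = 98.5 + 5.5q → q* = 11.2667, p* = 160.4667.
Marginal revenue: MR = 183 − 4q. Set MR = MC: 183 − 4q = 98.5 + 5.5q → q_m = 8.8947.
Price p_m = 183 − 2·8.8947 = 165.2106; MC(q_m) = 98.5 + 5.5·8.8947 = 147.4209.
Competitive q* = 11.2667, so Δq = 2.372; wedge = 165.2106 − 147.4209 = 17.7897.
The triangle = ½ × 2.372 × 17.7897 = $21.10.

$21.10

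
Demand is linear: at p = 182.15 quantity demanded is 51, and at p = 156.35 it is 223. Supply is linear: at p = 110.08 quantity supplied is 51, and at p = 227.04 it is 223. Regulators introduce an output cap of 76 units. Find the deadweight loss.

Demand slope = (156.35 − 182.15)/(223 − 51) = −0.15, so p = 189.8 − 0.15q.
Supply slope = (227.04 − 110.08)/(223 − 51) = 0.68, so p = 75.4 + 0.68q.
Competitive equilibrium: 189.8 − 0.15q = 75.4 + 0.68q → q* = 137.8313, p* = 169.1253.
At q = 76: demand price = 189.8 − 0.15·76 = 178.4; supply price = 75.4 + 0.68·76 = 127.08.
Δq = 137.8313 − 76 = 61.8313; wedge = 178.4 − 127.08 = 51.32.
Deadweight loss = ½ × 61.8313 × 51.32 = 1586.59.

1586.59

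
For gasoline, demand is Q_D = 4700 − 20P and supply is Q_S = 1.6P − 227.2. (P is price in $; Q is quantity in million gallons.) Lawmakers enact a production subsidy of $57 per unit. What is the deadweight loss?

$2406.67 million

In inverse form: demand P = 235 − 0.05Q, supply P = 142 + 0.625Q.
Competitive equilibrium: 235 − 0.05Q = 142 + 0.625Q → Q* = 137.7778, P* = 228.1111.
The subsidy lowers effective supply by 57: P = 85 + 0.625Q.
New quantity: 235 − 0.05Q = 85 + 0.625Q → Q' = 222.2222.
Overproduction ΔQ = 222.2222 − 137.7778 = 84.4444; wedge = subsidy = 57.
The triangle = ½ × 84.4444 × 57 = $2406.67 million.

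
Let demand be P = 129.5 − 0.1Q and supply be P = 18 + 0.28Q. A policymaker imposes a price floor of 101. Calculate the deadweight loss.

Competitive equilibrium: 129.5 − 0.1Q = 18 + 0.28Q → Q* = 293.4211, P* = 100.1579.
At the floor P = 101, quantity demanded = (129.5 − 101)/0.1 = 285.
Sellers' marginal cost at Q' = 285: 18 + 0.28·285 = 97.8.
ΔQ = 293.4211 − 285 = 8.4211; wedge = 101 − 97.8 = 3.2.
Deadweight loss = ½ × 8.4211 × 3.2 = 13.47.

13.47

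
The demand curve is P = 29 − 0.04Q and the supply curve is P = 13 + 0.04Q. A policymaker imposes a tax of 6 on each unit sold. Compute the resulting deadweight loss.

225

Competitive equilibrium: 29 − 0.04Q = 13 + 0.04Q → Q* = 200, P* = 21.
With the tax, the buyer price exceeds the seller price by 6: (29 − 0.04Q) − (13 + 0.04Q) = 6 → Q' = 125.
ΔQ = 200 − 125 = 75; the wedge equals the tax, 6.
Deadweight loss = ½ × 75 × 6 = 225.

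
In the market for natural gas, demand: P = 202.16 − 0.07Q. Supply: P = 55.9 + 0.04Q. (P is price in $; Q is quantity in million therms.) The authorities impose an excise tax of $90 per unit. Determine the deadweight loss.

$36818.18 million

Competitive equilibrium: 202.16 − 0.07Q = 55.9 + 0.04Q → Q* = 1329.63636, P* = 109.08545.
With the tax, the buyer price exceeds the seller price by 90: (202.16 − 0.07Q) − (55.9 + 0.04Q) = 90 → Q' = 511.45455.
ΔQ = 1329.63636 − 511.45455 = 818.18181; the wedge equals the tax, 90.
Welfare loss = ½ × 818.18181 × 90 = $36818.18 million.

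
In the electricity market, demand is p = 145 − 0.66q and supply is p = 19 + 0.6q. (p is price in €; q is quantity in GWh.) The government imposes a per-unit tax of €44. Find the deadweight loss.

€768.25

Competitive equilibrium: 145 − 0.66q = 19 + 0.6q → q* = 100, p* = 79.
With the tax, the buyer price exceeds the seller price by 44: (145 − 0.66q) − (19 + 0.6q) = 44 → q' = 65.0794.
Δq = 100 − 65.0794 = 34.9206; the wedge equals the tax, 44.
Welfare loss = ½ × 34.9206 × 44 = €768.25.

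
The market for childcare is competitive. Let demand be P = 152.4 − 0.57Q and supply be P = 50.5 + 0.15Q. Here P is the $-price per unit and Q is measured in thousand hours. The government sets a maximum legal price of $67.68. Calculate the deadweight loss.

$262.33 thousand

Competitive equilibrium: 152.4 − 0.57Q = 50.5 + 0.15Q → Q* = 141.5278, P* = 71.7292.
At the ceiling P = 67.68, quantity supplied = (67.68 − 50.5)/0.15 = 114.5333.
Willingness to pay at Q' = 114.5333: 152.4 − 0.57·114.5333 = 87.116.
ΔQ = 141.5278 − 114.5333 = 26.9945; wedge = 87.116 − 67.68 = 19.436.
DWL = ½ × 26.9945 × 19.436 = $262.33 thousand.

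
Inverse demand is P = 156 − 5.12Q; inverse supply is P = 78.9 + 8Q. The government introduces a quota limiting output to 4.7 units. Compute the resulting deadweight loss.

Competitive equilibrium: 156 − 5.12Q = 78.9 + 8Q → Q* = 5.8765, P* = 125.9122.
At Q = 4.7: demand price = 156 − 5.12·4.7 = 131.936; supply price = 78.9 + 8·4.7 = 116.5.
ΔQ = 5.8765 − 4.7 = 1.1765; wedge = 131.936 − 116.5 = 15.436.
Welfare loss = ½ × 1.1765 × 15.436 = 9.08.

9.08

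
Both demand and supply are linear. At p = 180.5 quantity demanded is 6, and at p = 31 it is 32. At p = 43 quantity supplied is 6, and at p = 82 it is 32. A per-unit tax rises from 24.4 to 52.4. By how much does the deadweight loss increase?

148.30

Demand slope = (31 − 180.5)/(32 − 6) = −5.75, so p = 215 − 5.75q.
Supply slope = (82 − 43)/(32 − 6) = 1.5, so p = 34 + 1.5q.
Competitive equilibrium: 215 − 5.75q = 34 + 1.5q → q* = 24.9655, p* = 71.4483.
For a per-unit tax t: Δq = t/7.25, so DWL = ½·t·(t/7.25) = t²/14.5.
At t = 24.4: DWL = 41.059. At t = 52.4: DWL = 189.363.
Increase = 189.363 − 41.059 = 148.30.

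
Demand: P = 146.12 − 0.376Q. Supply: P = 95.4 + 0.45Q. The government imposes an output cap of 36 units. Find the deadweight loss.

Competitive equilibrium: 146.12 − 0.376Q = 95.4 + 0.45Q → Q* = 61.4044, P* = 123.032.
At Q = 36: demand price = 146.12 − 0.376·36 = 132.584; supply price = 95.4 + 0.45·36 = 111.6.
ΔQ = 61.4044 − 36 = 25.4044; wedge = 132.584 − 111.6 = 20.984.
Deadweight loss = ½ × 25.4044 × 20.984 = 266.54.

266.54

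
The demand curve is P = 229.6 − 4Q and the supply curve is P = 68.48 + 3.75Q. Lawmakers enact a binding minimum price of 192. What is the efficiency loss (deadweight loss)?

502.68

Competitive equilibrium: 229.6 − 4Q = 68.48 + 3.75Q → Q* = 20.7897, P* = 146.4413.
At the floor P = 192, quantity demanded = (229.6 − 192)/4 = 9.4.
Sellers' marginal cost at Q' = 9.4: 68.48 + 3.75·9.4 = 103.73.
ΔQ = 20.7897 − 9.4 = 11.3897; wedge = 192 − 103.73 = 88.27.
DWL = ½ × 11.3897 × 88.27 = 502.68.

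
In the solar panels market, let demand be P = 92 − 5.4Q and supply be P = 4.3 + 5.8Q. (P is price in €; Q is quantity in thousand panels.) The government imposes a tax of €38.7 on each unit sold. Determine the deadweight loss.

€66.86 thousand

Competitive equilibrium: 92 − 5.4Q = 4.3 + 5.8Q → Q* = 7.8304, P* = 49.7161.
With the tax, the buyer price exceeds the seller price by 38.7: (92 − 5.4Q) − (4.3 + 5.8Q) = 38.7 → Q' = 4.375.
ΔQ = 7.8304 − 4.375 = 3.4554; the wedge equals the tax, 38.7.
Welfare loss = ½ × 3.4554 × 38.7 = €66.86 thousand.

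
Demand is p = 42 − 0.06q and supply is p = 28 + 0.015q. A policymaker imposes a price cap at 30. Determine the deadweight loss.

Competitive equilibrium: 42 − 0.06q = 28 + 0.015q → q* = 186.6667, p* = 30.8.
At the ceiling p = 30, quantity supplied = (30 − 28)/0.015 = 133.3333.
Willingness to pay at q' = 133.3333: 42 − 0.06·133.3333 = 34.
Δq = 186.6667 − 133.3333 = 53.3334; wedge = 34 − 30 = 4.
Deadweight loss = ½ × 53.3334 × 4 = 106.67.

106.67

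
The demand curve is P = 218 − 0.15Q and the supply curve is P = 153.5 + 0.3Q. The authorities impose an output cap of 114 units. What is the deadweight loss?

193.60

Competitive equilibrium: 218 − 0.15Q = 153.5 + 0.3Q → Q* = 143.3333, P* = 196.5.
At Q = 114: demand price = 218 − 0.15·114 = 200.9; supply price = 153.5 + 0.3·114 = 187.7.
ΔQ = 143.3333 − 114 = 29.3333; wedge = 200.9 − 187.7 = 13.2.
The triangle = ½ × 29.3333 × 13.2 = 193.60.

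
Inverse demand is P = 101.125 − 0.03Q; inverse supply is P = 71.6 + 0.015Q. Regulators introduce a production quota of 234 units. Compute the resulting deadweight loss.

Competitive equilibrium: 101.125 − 0.03Q = 71.6 + 0.015Q → Q* = 656.1111, P* = 81.4417.
At Q = 234: demand price = 101.125 − 0.03·234 = 94.105; supply price = 71.6 + 0.015·234 = 75.11.
ΔQ = 656.1111 − 234 = 422.1111; wedge = 94.105 − 75.11 = 18.995.
Deadweight loss = ½ × 422.1111 × 18.995 = 4009.

4009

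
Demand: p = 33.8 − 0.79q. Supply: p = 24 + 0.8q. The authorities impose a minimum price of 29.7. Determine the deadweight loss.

Competitive equilibrium: 33.8 − 0.79q = 24 + 0.8q → q* = 6.1635, p* = 28.9308.
At the floor p = 29.7, quantity demanded = (33.8 − 29.7)/0.79 = 5.1899.
Sellers' marginal cost at q' = 5.1899: 24 + 0.8·5.1899 = 28.1519.
Δq = 6.1635 − 5.1899 = 0.9736; wedge = 29.7 − 28.1519 = 1.5481.
Deadweight loss = ½ × 0.9736 × 1.5481 = 0.75.

0.75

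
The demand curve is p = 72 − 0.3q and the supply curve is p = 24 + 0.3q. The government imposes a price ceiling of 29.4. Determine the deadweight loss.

1153.20

Competitive equilibrium: 72 − 0.3q = 24 + 0.3q → q* = 80, p* = 48.
At the ceiling p = 29.4, quantity supplied = (29.4 − 24)/0.3 = 18.
Willingness to pay at q' = 18: 72 − 0.3·18 = 66.6.
Δq = 80 − 18 = 62; wedge = 66.6 − 29.4 = 37.2.
DWL = ½ × 62 × 37.2 = 1153.20.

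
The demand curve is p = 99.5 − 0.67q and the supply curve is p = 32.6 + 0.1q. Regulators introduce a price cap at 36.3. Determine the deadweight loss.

Competitive equilibrium: 99.5 − 0.67q = 32.6 + 0.1q → q* = 86.88312, p* = 41.28831.
At the ceiling p = 36.3, quantity supplied = (36.3 − 32.6)/0.1 = 37.
Willingness to pay at q' = 37: 99.5 − 0.67·37 = 74.71.
Δq = 86.88312 − 37 = 49.88312; wedge = 74.71 − 36.3 = 38.41.
Welfare loss = ½ × 49.88312 × 38.41 = 958.01.

958.01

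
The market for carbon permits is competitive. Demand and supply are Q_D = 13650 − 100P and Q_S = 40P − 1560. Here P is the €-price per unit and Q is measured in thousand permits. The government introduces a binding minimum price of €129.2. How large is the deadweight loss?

In inverse form: demand P = 136.5 − 0.01Q, supply P = 39 + 0.025Q.
Competitive equilibrium: 136.5 − 0.01Q = 39 + 0.025Q → Q* = 2785.7143, P* = 108.6429.
At the floor P = 129.2, quantity demanded = (136.5 − 129.2)/0.01 = 730.
Sellers' marginal cost at Q' = 730: 39 + 0.025·730 = 57.25.
ΔQ = 2785.7143 − 730 = 2055.7143; wedge = 129.2 − 57.25 = 71.95.
Deadweight loss = ½ × 2055.7143 × 71.95 = €73954.32 thousand.

€73954.32 thousand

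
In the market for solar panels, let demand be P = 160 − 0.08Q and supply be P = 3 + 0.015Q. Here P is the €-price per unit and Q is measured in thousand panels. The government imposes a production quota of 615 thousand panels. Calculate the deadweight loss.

€51142.27 thousand

Competitive equilibrium: 160 − 0.08Q = 3 + 0.015Q → Q* = 1652.6316, P* = 27.7895.
At Q = 615: demand price = 160 − 0.08·615 = 110.8; supply price = 3 + 0.015·615 = 12.225.
ΔQ = 1652.6316 − 615 = 1037.6316; wedge = 110.8 − 12.225 = 98.575.
Welfare loss = ½ × 1037.6316 × 98.575 = €51142.27 thousand.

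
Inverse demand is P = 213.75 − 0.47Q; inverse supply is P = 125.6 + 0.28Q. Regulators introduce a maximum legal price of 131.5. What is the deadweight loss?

Competitive equilibrium: 213.75 − 0.47Q = 125.6 + 0.28Q → Q* = 117.5333, P* = 158.5093.
At the ceiling P = 131.5, quantity supplied = (131.5 − 125.6)/0.28 = 21.0714.
Willingness to pay at Q' = 21.0714: 213.75 − 0.47·21.0714 = 203.8464.
ΔQ = 117.5333 − 21.0714 = 96.4619; wedge = 203.8464 − 131.5 = 72.3464.
Welfare loss = ½ × 96.4619 × 72.3464 = 3489.34.

3489.34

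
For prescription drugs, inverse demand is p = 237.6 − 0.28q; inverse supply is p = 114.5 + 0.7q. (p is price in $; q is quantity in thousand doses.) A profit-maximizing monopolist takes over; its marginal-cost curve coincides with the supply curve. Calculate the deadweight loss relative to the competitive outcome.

$381.80 thousand

Competitive equilibrium: 237.6 − 0.28q = 114.5 + 0.7q → q* = 125.6122, p* = 202.4286.
Marginal revenue: MR = 237.6 − 0.56q. Set MR = MC: 237.6 − 0.56q = 114.5 + 0.7q → q_m = 97.6984.
Price p_m = 237.6 − 0.28·97.6984 = 210.2444; MC(q_m) = 114.5 + 0.7·97.6984 = 182.8889.
Competitive q* = 125.6122, so Δq = 27.9138; wedge = 210.2444 − 182.8889 = 27.3555.
Deadweight loss = ½ × 27.9138 × 27.3555 = $381.80 thousand.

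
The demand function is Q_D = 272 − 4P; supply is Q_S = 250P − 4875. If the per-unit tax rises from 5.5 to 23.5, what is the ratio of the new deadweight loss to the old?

18.256

In inverse form: demand P = 68 − 0.25Q, supply P = 19.5 + 0.004Q.
Competitive equilibrium: 68 − 0.25Q = 19.5 + 0.004Q → Q* = 190.9449, P* = 20.2638.
For a per-unit tax t: ΔQ = t/0.254, so DWL = ½·t·(t/0.254) = t²/0.508.
At t = 5.5: DWL = 59.547. At t = 23.5: DWL = 1087.106.
Ratio = (23.5/5.5)² = 18.256.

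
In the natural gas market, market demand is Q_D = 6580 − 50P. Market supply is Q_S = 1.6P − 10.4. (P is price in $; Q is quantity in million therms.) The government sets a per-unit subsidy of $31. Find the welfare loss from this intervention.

In inverse form: demand P = 131.6 − 0.02Q, supply P = 6.5 + 0.625Q.
Competitive equilibrium: 131.6 − 0.02Q = 6.5 + 0.625Q → Q* = 193.9535, P* = 127.7209.
The subsidy lowers effective supply by 31: P = 0.625Q − 24.5.
New quantity: 131.6 − 0.02Q = 0.625Q − 24.5 → Q' = 242.0155.
Overproduction ΔQ = 242.0155 − 193.9535 = 48.062; wedge = subsidy = 31.
DWL = ½ × 48.062 × 31 = $744.96 million.

$744.96 million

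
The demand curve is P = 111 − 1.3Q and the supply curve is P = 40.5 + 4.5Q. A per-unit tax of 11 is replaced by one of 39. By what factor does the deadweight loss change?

12.570

Competitive equilibrium: 111 − 1.3Q = 40.5 + 4.5Q → Q* = 12.1552, P* = 95.1983.
For a per-unit tax t: ΔQ = t/5.8, so DWL = ½·t·(t/5.8) = t²/11.6.
At t = 11: DWL = 10.431. At t = 39: DWL = 131.121.
Ratio = (39/11)² = 12.570.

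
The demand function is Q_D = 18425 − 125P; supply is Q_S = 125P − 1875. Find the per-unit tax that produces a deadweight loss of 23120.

27.2

In inverse form: demand P = 147.4 − 0.008Q, supply P = 15 + 0.008Q.
Competitive equilibrium: 147.4 − 0.008Q = 15 + 0.008Q → Q* = 8275, P* = 81.2.
A tax t gives ΔQ = t/0.016 and wedge t, so DWL = t²/0.032.
t²/0.032 = 23120 → t² = 739.84 → t = 27.2.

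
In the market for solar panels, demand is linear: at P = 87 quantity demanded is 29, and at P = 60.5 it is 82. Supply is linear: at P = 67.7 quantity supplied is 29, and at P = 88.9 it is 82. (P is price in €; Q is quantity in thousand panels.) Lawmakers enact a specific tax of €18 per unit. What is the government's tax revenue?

€548 thousand

Demand slope = (60.5 − 87)/(82 − 29) = −0.5, so P = 101.5 − 0.5Q.
Supply slope = (88.9 − 67.7)/(82 − 29) = 0.4, so P = 56.1 + 0.4Q.
Competitive equilibrium: 101.5 − 0.5Q = 56.1 + 0.4Q → Q* = 50.4444, P* = 76.2778.
With the tax, the buyer price exceeds the seller price by 18: (101.5 − 0.5Q) − (56.1 + 0.4Q) = 18 → Q' = 30.4444.
Tax revenue = 18 × 30.4444 = €548 thousand.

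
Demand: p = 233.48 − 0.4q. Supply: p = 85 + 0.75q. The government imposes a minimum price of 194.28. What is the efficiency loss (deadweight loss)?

556.61

Competitive equilibrium: 233.48 − 0.4q = 85 + 0.75q → q* = 129.113, p* = 181.8348.
At the floor p = 194.28, quantity demanded = (233.48 − 194.28)/0.4 = 98.
Sellers' marginal cost at q' = 98: 85 + 0.75·98 = 158.5.
Δq = 129.113 − 98 = 31.113; wedge = 194.28 − 158.5 = 35.78.
The triangle = ½ × 31.113 × 35.78 = 556.61.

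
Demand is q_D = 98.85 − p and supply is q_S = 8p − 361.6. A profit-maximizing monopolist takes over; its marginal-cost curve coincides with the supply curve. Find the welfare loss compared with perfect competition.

In inverse form: demand p = 98.85 − q, supply p = 45.2 + 0.125q.
Competitive equilibrium: 98.85 − q = 45.2 + 0.125q → q* = 47.68889, p* = 51.16111.
Marginal revenue: MR = 98.85 − 2q. Set MR = MC: 98.85 − 2q = 45.2 + 0.125q → q_m = 25.24706.
Price p_m = 98.85 − 1·25.24706 = 73.60294; MC(q_m) = 45.2 + 0.125·25.24706 = 48.35588.
Competitive q* = 47.68889, so Δq = 22.44183; wedge = 73.60294 − 48.35588 = 25.24706.
Welfare loss = ½ × 22.44183 × 25.24706 = 283.30.

283.30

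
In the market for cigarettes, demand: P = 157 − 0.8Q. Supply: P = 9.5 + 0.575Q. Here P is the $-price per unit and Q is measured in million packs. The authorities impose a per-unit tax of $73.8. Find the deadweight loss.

$1980.52 million

Competitive equilibrium: 157 − 0.8Q = 9.5 + 0.575Q → Q* = 107.2727, P* = 71.1818.
With the tax, the buyer price exceeds the seller price by 73.8: (157 − 0.8Q) − (9.5 + 0.575Q) = 73.8 → Q' = 53.6.
ΔQ = 107.2727 − 53.6 = 53.6727; the wedge equals the tax, 73.8.
The triangle = ½ × 53.6727 × 73.8 = $1980.52 million.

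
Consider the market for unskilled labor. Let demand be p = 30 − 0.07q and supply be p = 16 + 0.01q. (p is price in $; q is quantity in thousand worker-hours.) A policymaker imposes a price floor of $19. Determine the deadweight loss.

$12.76 thousand

Competitive equilibrium: 30 − 0.07q = 16 + 0.01q → q* = 175, p* = 17.75.
At the floor p = 19, quantity demanded = (30 − 19)/0.07 = 157.1429.
Sellers' marginal cost at q' = 157.1429: 16 + 0.01·157.1429 = 17.5714.
Δq = 175 − 157.1429 = 17.8571; wedge = 19 − 17.5714 = 1.4286.
The triangle = ½ × 17.8571 × 1.4286 = $12.76 thousand.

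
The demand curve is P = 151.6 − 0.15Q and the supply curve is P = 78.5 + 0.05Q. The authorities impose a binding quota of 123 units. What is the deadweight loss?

5880.625

Competitive equilibrium: 151.6 − 0.15Q = 78.5 + 0.05Q → Q* = 365.5, P* = 96.775.
At Q = 123: demand price = 151.6 − 0.15·123 = 133.15; supply price = 78.5 + 0.05·123 = 84.65.
ΔQ = 365.5 − 123 = 242.5; wedge = 133.15 − 84.65 = 48.5.
DWL = ½ × 242.5 × 48.5 = 5880.625.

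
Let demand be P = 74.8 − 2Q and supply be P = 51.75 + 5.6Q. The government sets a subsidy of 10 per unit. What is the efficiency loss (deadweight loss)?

6.58

Competitive equilibrium: 74.8 − 2Q = 51.75 + 5.6Q → Q* = 3.0329, P* = 68.7342.
The subsidy lowers effective supply by 10: P = 41.75 + 5.6Q.
New quantity: 74.8 − 2Q = 41.75 + 5.6Q → Q' = 4.3487.
Overproduction ΔQ = 4.3487 − 3.0329 = 1.3158; wedge = subsidy = 10.
DWL = ½ × 1.3158 × 10 = 6.58.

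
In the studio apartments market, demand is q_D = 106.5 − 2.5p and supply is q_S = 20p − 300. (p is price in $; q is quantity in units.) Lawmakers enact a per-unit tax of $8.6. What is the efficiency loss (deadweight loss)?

In inverse form: demand p = 42.6 − 0.4q, supply p = 15 + 0.05q.
Competitive equilibrium: 42.6 − 0.4q = 15 + 0.05q → q* = 61.3333, p* = 18.0667.
With the tax, the buyer price exceeds the seller price by 8.6: (42.6 − 0.4q) − (15 + 0.05q) = 8.6 → q' = 42.2222.
Δq = 61.3333 − 42.2222 = 19.1111; the wedge equals the tax, 8.6.
Deadweight loss = ½ × 19.1111 × 8.6 = $82.18.

$82.18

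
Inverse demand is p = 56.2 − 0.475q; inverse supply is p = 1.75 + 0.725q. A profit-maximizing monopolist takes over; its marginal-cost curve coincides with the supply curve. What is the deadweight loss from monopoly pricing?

Competitive equilibrium: 56.2 − 0.475q = 1.75 + 0.725q → q* = 45.375, p* = 34.6469.
Marginal revenue: MR = 56.2 − 0.95q. Set MR = MC: 56.2 − 0.95q = 1.75 + 0.725q → q_m = 32.5075.
Price p_m = 56.2 − 0.475·32.5075 = 40.7589; MC(q_m) = 1.75 + 0.725·32.5075 = 25.3179.
Competitive q* = 45.375, so Δq = 12.8675; wedge = 40.7589 − 25.3179 = 15.441.
The triangle = ½ × 12.8675 × 15.441 = 99.34.

99.34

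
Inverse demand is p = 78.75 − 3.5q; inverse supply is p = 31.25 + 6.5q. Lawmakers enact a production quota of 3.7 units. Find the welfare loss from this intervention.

Competitive equilibrium: 78.75 − 3.5q = 31.25 + 6.5q → q* = 4.75, p* = 62.125.
At q = 3.7: demand price = 78.75 − 3.5·3.7 = 65.8; supply price = 31.25 + 6.5·3.7 = 55.3.
Δq = 4.75 − 3.7 = 1.05; wedge = 65.8 − 55.3 = 10.5.
Welfare loss = ½ × 1.05 × 10.5 = 5.51.

5.51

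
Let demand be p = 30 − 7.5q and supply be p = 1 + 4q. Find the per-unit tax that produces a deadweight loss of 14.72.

Competitive equilibrium: 30 − 7.5q = 1 + 4q → q* = 2.5217, p* = 11.087.
A tax t gives Δq = t/11.5 and wedge t, so DWL = t²/23.
t²/23 = 14.72 → t² = 338.56 → t = 18.4.

18.4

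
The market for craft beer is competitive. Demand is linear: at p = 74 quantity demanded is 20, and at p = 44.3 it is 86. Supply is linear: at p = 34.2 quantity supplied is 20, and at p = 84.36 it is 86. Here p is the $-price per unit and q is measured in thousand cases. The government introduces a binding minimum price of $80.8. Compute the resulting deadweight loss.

$1394.13 thousand

Demand slope = (44.3 − 74)/(86 − 20) = −0.45, so p = 83 − 0.45q.
Supply slope = (84.36 − 34.2)/(86 − 20) = 0.76, so p = 19 + 0.76q.
Competitive equilibrium: 83 − 0.45q = 19 + 0.76q → q* = 52.8926, p* = 59.1983.
At the floor p = 80.8, quantity demanded = (83 − 80.8)/0.45 = 4.8889.
Sellers' marginal cost at q' = 4.8889: 19 + 0.76·4.8889 = 22.7156.
Δq = 52.8926 − 4.8889 = 48.0037; wedge = 80.8 − 22.7156 = 58.0844.
DWL = ½ × 48.0037 × 58.0844 = $1394.13 thousand.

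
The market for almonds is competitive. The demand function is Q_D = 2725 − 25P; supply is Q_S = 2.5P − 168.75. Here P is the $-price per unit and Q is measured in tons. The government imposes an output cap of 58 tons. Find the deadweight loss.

In inverse form: demand P = 109 − 0.04Q, supply P = 67.5 + 0.4Q.
Competitive equilibrium: 109 − 0.04Q = 67.5 + 0.4Q → Q* = 94.3182, P* = 105.2273.
At Q = 58: demand price = 109 − 0.04·58 = 106.68; supply price = 67.5 + 0.4·58 = 90.7.
ΔQ = 94.3182 − 58 = 36.3182; wedge = 106.68 − 90.7 = 15.98.
The triangle = ½ × 36.3182 × 15.98 = $290.18.

$290.18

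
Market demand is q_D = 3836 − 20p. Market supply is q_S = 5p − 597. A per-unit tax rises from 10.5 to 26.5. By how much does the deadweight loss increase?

In inverse form: demand p = 191.8 − 0.05q, supply p = 119.4 + 0.2q.
Competitive equilibrium: 191.8 − 0.05q = 119.4 + 0.2q → q* = 289.6, p* = 177.32.
For a per-unit tax t: Δq = t/0.25, so DWL = ½·t·(t/0.25) = t²/0.5.
At t = 10.5: DWL = 220.5. At t = 26.5: DWL = 1404.5.
Increase = 1404.5 − 220.5 = 1184.

1184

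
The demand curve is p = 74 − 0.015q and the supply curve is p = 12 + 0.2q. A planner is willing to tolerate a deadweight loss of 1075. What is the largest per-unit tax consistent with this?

Competitive equilibrium: 74 − 0.015q = 12 + 0.2q → q* = 288.3721, p* = 69.6744.
A tax t gives Δq = t/0.215 and wedge t, so DWL = t²/0.43.
t²/0.43 = 1075 → t² = 462.25 → t = 21.5.

21.5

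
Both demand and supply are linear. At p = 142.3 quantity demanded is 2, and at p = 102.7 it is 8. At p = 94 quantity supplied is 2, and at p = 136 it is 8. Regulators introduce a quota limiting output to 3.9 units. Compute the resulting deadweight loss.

18.55

Demand slope = (102.7 − 142.3)/(8 − 2) = −6.6, so p = 155.5 − 6.6q.
Supply slope = (136 − 94)/(8 − 2) = 7, so p = 80 + 7q.
Competitive equilibrium: 155.5 − 6.6q = 80 + 7q → q* = 5.5515, p* = 118.8603.
At q = 3.9: demand price = 155.5 − 6.6·3.9 = 129.76; supply price = 80 + 7·3.9 = 107.3.
Δq = 5.5515 − 3.9 = 1.6515; wedge = 129.76 − 107.3 = 22.46.
DWL = ½ × 1.6515 × 22.46 = 18.55.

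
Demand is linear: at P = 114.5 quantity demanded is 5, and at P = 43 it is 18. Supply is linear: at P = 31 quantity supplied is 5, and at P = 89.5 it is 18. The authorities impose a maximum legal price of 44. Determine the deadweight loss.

Demand slope = (43 − 114.5)/(18 − 5) = −5.5, so P = 142 − 5.5Q.
Supply slope = (89.5 − 31)/(18 − 5) = 4.5, so P = 8.5 + 4.5Q.
Competitive equilibrium: 142 − 5.5Q = 8.5 + 4.5Q → Q* = 13.35, P* = 68.575.
At the ceiling P = 44, quantity supplied = (44 − 8.5)/4.5 = 7.8889.
Willingness to pay at Q' = 7.8889: 142 − 5.5·7.8889 = 98.6111.
ΔQ = 13.35 − 7.8889 = 5.4611; wedge = 98.6111 − 44 = 54.6111.
Deadweight loss = ½ × 5.4611 × 54.6111 = 149.12.

149.12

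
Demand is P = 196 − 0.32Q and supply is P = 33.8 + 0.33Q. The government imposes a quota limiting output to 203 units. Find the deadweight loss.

Competitive equilibrium: 196 − 0.32Q = 33.8 + 0.33Q → Q* = 249.5385, P* = 116.1477.
At Q = 203: demand price = 196 − 0.32·203 = 131.04; supply price = 33.8 + 0.33·203 = 100.79.
ΔQ = 249.5385 − 203 = 46.5385; wedge = 131.04 − 100.79 = 30.25.
DWL = ½ × 46.5385 × 30.25 = 703.89.

703.89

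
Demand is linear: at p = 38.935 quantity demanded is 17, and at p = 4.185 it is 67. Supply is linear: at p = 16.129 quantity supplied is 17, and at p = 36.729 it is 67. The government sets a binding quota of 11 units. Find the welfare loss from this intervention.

Demand slope = (4.185 − 38.935)/(67 − 17) = −0.695, so p = 50.75 − 0.695q.
Supply slope = (36.729 − 16.129)/(67 − 17) = 0.412, so p = 9.125 + 0.412q.
Competitive equilibrium: 50.75 − 0.695q = 9.125 + 0.412q → q* = 37.6016, p* = 24.6169.
At q = 11: demand price = 50.75 − 0.695·11 = 43.105; supply price = 9.125 + 0.412·11 = 13.657.
Δq = 37.6016 − 11 = 26.6016; wedge = 43.105 − 13.657 = 29.448.
Welfare loss = ½ × 26.6016 × 29.448 = 391.68.

391.68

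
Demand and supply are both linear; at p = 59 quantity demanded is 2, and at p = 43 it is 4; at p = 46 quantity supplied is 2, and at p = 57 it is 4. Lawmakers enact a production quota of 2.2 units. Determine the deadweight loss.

3.93

Demand slope = (43 − 59)/(4 − 2) = −8, so p = 75 − 8q.
Supply slope = (57 − 46)/(4 − 2) = 5.5, so p = 35 + 5.5q.
Competitive equilibrium: 75 − 8q = 35 + 5.5q → q* = 2.963, p* = 51.2963.
At q = 2.2: demand price = 75 − 8·2.2 = 57.4; supply price = 35 + 5.5·2.2 = 47.1.
Δq = 2.963 − 2.2 = 0.763; wedge = 57.4 − 47.1 = 10.3.
DWL = ½ × 0.763 × 10.3 = 3.93.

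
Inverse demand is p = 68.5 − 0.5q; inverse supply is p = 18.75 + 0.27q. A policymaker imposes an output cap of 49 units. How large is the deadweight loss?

93.82

Competitive equilibrium: 68.5 − 0.5q = 18.75 + 0.27q → q* = 64.6104, p* = 36.1948.
At q = 49: demand price = 68.5 − 0.5·49 = 44; supply price = 18.75 + 0.27·49 = 31.98.
Δq = 64.6104 − 49 = 15.6104; wedge = 44 − 31.98 = 12.02.
DWL = ½ × 15.6104 × 12.02 = 93.82.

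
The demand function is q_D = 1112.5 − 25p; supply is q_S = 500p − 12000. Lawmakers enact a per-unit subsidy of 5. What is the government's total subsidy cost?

In inverse form: demand p = 44.5 − 0.04q, supply p = 24 + 0.002q.
Competitive equilibrium: 44.5 − 0.04q = 24 + 0.002q → q* = 488.0952, p* = 24.9762.
The subsidy lowers effective supply by 5: p = 19 + 0.002q.
New quantity: 44.5 − 0.04q = 19 + 0.002q → q' = 607.1429.
Total subsidy cost = 5 × 607.1429 = 3035.71.

3035.71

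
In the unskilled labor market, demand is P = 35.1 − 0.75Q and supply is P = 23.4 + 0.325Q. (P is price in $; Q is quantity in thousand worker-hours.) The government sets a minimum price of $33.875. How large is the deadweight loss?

$45.99 thousand

Competitive equilibrium: 35.1 − 0.75Q = 23.4 + 0.325Q → Q* = 10.8837, P* = 26.9372.
At the floor P = 33.875, quantity demanded = (35.1 − 33.875)/0.75 = 1.6333.
Sellers' marginal cost at Q' = 1.6333: 23.4 + 0.325·1.6333 = 23.9308.
ΔQ = 10.8837 − 1.6333 = 9.2504; wedge = 33.875 − 23.9308 = 9.9442.
The triangle = ½ × 9.2504 × 9.9442 = $45.99 thousand.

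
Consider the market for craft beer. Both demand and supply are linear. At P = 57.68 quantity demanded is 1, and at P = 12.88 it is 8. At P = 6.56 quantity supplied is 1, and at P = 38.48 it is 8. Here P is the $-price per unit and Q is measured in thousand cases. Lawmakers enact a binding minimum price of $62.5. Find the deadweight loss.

Demand slope = (12.88 − 57.68)/(8 − 1) = −6.4, so P = 64.08 − 6.4Q.
Supply slope = (38.48 − 6.56)/(8 − 1) = 4.56, so P = 2 + 4.56Q.
Competitive equilibrium: 64.08 − 6.4Q = 2 + 4.56Q → Q* = 5.66423, P* = 27.82891.
At the floor P = 62.5, quantity demanded = (64.08 − 62.5)/6.4 = 0.24688.
Sellers' marginal cost at Q' = 0.24688: 2 + 4.56·0.24688 = 3.12577.
ΔQ = 5.66423 − 0.24688 = 5.41735; wedge = 62.5 − 3.12577 = 59.37423.
Welfare loss = ½ × 5.41735 × 59.37423 = $160.83 thousand.

$160.83 thousand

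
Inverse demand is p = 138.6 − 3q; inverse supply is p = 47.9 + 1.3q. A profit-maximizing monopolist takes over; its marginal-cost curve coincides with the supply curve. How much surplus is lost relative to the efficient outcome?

Competitive equilibrium: 138.6 − 3q = 47.9 + 1.3q → q* = 21.093, p* = 75.3209.
Marginal revenue: MR = 138.6 − 6q. Set MR = MC: 138.6 − 6q = 47.9 + 1.3q → q_m = 12.4247.
Price p_m = 138.6 − 3·12.4247 = 101.3259; MC(q_m) = 47.9 + 1.3·12.4247 = 64.0521.
Competitive q* = 21.093, so Δq = 8.6683; wedge = 101.3259 − 64.0521 = 37.2738.
The triangle = ½ × 8.6683 × 37.2738 = 161.55.

161.55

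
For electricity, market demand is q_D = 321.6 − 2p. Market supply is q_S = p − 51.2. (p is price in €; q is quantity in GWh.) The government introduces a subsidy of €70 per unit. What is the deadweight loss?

In inverse form: demand p = 160.8 − 0.5q, supply p = 51.2 + q.
Competitive equilibrium: 160.8 − 0.5q = 51.2 + q → q* = 73.0667, p* = 124.2667.
The subsidy lowers effective supply by 70: p = q − 18.8.
New quantity: 160.8 − 0.5q = q − 18.8 → q' = 119.7333.
Overproduction Δq = 119.7333 − 73.0667 = 46.6666; wedge = subsidy = 70.
Welfare loss = ½ × 46.6666 × 70 = €1633.33.

€1633.33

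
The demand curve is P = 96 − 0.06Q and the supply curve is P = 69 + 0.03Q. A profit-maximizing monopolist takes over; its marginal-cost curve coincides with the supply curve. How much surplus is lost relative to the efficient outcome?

648

Competitive equilibrium: 96 − 0.06Q = 69 + 0.03Q → Q* = 300, P* = 78.
Marginal revenue: MR = 96 − 0.12Q. Set MR = MC: 96 − 0.12Q = 69 + 0.03Q → Q_m = 180.
Price P_m = 96 − 0.06·180 = 85.2; MC(Q_m) = 69 + 0.03·180 = 74.4.
Competitive Q* = 300, so ΔQ = 120; wedge = 85.2 − 74.4 = 10.8.
DWL = ½ × 120 × 10.8 = 648.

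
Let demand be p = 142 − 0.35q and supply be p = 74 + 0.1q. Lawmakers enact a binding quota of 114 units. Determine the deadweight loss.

Competitive equilibrium: 142 − 0.35q = 74 + 0.1q → q* = 151.1111, p* = 89.1111.
At q = 114: demand price = 142 − 0.35·114 = 102.1; supply price = 74 + 0.1·114 = 85.4.
Δq = 151.1111 − 114 = 37.1111; wedge = 102.1 − 85.4 = 16.7.
DWL = ½ × 37.1111 × 16.7 = 309.88.

309.88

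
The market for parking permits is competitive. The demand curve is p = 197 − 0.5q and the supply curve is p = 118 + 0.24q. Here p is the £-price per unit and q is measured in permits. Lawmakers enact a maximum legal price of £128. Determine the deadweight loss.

£1567.59

Competitive equilibrium: 197 − 0.5q = 118 + 0.24q → q* = 106.7568, p* = 143.6216.
At the ceiling p = 128, quantity supplied = (128 − 118)/0.24 = 41.6667.
Willingness to pay at q' = 41.6667: 197 − 0.5·41.6667 = 176.1667.
Δq = 106.7568 − 41.6667 = 65.0901; wedge = 176.1667 − 128 = 48.1667.
The triangle = ½ × 65.0901 × 48.1667 = £1567.59.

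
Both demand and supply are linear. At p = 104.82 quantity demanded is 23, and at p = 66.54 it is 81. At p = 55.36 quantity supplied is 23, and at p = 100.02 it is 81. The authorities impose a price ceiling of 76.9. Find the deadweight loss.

31.27

Demand slope = (66.54 − 104.82)/(81 − 23) = −0.66, so p = 120 − 0.66q.
Supply slope = (100.02 − 55.36)/(81 − 23) = 0.77, so p = 37.65 + 0.77q.
Competitive equilibrium: 120 − 0.66q = 37.65 + 0.77q → q* = 57.5874, p* = 81.9923.
At the ceiling p = 76.9, quantity supplied = (76.9 − 37.65)/0.77 = 50.974.
Willingness to pay at q' = 50.974: 120 − 0.66·50.974 = 86.3572.
Δq = 57.5874 − 50.974 = 6.6134; wedge = 86.3572 − 76.9 = 9.4572.
DWL = ½ × 6.6134 × 9.4572 = 31.27.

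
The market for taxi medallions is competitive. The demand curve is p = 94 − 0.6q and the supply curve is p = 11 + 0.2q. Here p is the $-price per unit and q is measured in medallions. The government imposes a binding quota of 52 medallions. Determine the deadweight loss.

Competitive equilibrium: 94 − 0.6q = 11 + 0.2q → q* = 103.75, p* = 31.75.
At q = 52: demand price = 94 − 0.6·52 = 62.8; supply price = 11 + 0.2·52 = 21.4.
Δq = 103.75 − 52 = 51.75; wedge = 62.8 − 21.4 = 41.4.
Welfare loss = ½ × 51.75 × 41.4 = $1071.225.

$1071.225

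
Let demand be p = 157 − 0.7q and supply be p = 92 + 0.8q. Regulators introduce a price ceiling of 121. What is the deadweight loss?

37.63

Competitive equilibrium: 157 − 0.7q = 92 + 0.8q → q* = 43.3333, p* = 126.6667.
At the ceiling p = 121, quantity supplied = (121 − 92)/0.8 = 36.25.
Willingness to pay at q' = 36.25: 157 − 0.7·36.25 = 131.625.
Δq = 43.3333 − 36.25 = 7.0833; wedge = 131.625 − 121 = 10.625.
DWL = ½ × 7.0833 × 10.625 = 37.63.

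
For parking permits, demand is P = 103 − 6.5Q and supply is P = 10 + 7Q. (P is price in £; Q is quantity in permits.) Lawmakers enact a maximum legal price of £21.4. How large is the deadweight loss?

Competitive equilibrium: 103 − 6.5Q = 10 + 7Q → Q* = 6.8889, P* = 58.2222.
At the ceiling P = 21.4, quantity supplied = (21.4 − 10)/7 = 1.6286.
Willingness to pay at Q' = 1.6286: 103 − 6.5·1.6286 = 92.4141.
ΔQ = 6.8889 − 1.6286 = 5.2603; wedge = 92.4141 − 21.4 = 71.0141.
DWL = ½ × 5.2603 × 71.0141 = £186.78.

£186.78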